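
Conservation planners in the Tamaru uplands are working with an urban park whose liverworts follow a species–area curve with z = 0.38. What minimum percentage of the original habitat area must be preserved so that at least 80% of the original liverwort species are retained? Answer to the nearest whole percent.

Need (A_new/A_old)^0.38 = 0.8, so A_new/A_old = 0.8^(1/0.38) = 0.8^2.632
ln(A_new/A_old) = ln 0.8 / 0.38 = -0.2231 / 0.38 = -0.5872
A_new/A_old = e^-0.5872 ≈ 0.5559

56%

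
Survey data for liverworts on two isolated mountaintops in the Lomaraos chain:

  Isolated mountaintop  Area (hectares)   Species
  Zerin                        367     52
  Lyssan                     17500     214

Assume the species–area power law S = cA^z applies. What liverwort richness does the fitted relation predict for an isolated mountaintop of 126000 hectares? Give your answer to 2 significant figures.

440

z = ln(214/52) / ln(17500/367) = 1.4147 / 3.8646 = 0.3661
c = 52 / 367^0.3661 = 52 / 8.687 = 5.986
S₃ = 5.986 × 126000^0.3661 = 5.986 × 73.64 ≈ 440.8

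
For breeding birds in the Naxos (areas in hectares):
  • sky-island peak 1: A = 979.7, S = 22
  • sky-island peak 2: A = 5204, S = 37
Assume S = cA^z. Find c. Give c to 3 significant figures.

2.58

z = ln(S₂/S₁) / ln(A₂/A₁) = ln(37/22) / ln(5204/979.7) = 0.5199 / 1.6699 = 0.3113
c = S₁ / A₁^z = 22 / 979.7^0.3113 = 22 / 8.534 = 2.578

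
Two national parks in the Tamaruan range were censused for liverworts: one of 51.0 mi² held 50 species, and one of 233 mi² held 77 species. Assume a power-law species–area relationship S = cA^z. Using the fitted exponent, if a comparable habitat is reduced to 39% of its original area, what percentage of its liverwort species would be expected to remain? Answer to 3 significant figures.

z = ln(77/50) / ln(233/51) = 0.4318 / 1.5192 = 0.2842
S_new/S_old = (A_new/A_old)^z = 0.39^0.2842 = exp(0.2842 × -0.9416) = 0.7652

76.5%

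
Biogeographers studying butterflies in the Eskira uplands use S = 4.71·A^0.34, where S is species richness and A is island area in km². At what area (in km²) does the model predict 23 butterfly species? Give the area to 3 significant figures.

23 = 4.71 × A^0.34  ⇒  A^0.34 = 23/4.71 = 4.883
ln A = ln(4.883) / 0.34 = 1.5858 / 0.34 = 4.6641
A = e^4.6641 ≈ 106.1 km²

106 km²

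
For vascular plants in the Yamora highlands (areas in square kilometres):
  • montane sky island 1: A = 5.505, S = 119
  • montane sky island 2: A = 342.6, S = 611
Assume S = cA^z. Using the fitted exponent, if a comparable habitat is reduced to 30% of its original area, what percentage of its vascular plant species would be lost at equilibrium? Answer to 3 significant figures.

37.9%

z = ln(611/119) / ln(342.6/5.505) = 1.6360 / 4.1309 = 0.3960
S_new/S_old = (A_new/A_old)^z = 0.3^0.3960 = exp(0.3960 × -1.2040) = 0.6208
Fraction lost = 1 − 0.6208 = 0.3792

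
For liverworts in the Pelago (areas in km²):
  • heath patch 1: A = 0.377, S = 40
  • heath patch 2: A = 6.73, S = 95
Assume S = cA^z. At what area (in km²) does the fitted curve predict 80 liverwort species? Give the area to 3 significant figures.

z = ln(95/40) / ln(6.73/0.377) = 0.8650 / 2.8821 = 0.3001
c = 40 / 0.377^0.3001 = 40 / 0.7462 = 53.61
A = (80/53.61)^(1/0.3001) ⇒ ln A = ln(1.492)/0.3001 = 1.3340
A = e^1.3340 ≈ 3.796 km²

3.80 km²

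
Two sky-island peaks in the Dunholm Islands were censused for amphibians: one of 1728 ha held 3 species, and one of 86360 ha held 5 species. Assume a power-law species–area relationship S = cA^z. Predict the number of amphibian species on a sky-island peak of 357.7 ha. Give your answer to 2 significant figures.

z = ln(5/3) / ln(86360/1728) = 0.5108 / 3.9116 = 0.1306
c = 3 / 1728^0.1306 = 3 / 2.647 = 1.133
S₃ = 1.133 × 357.7^0.1306 = 1.133 × 2.155 ≈ 2.442

2.4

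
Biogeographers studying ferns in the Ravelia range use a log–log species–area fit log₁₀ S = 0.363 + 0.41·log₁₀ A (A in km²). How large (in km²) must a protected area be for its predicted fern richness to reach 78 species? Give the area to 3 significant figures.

5360 km²

78 = 2.307 × A^0.41  ⇒  A^0.41 = 78/2.307 = 33.81
ln A = ln(33.81) / 0.41 = 3.5209 / 0.41 = 8.5875
A = e^8.5875 ≈ 5364 km²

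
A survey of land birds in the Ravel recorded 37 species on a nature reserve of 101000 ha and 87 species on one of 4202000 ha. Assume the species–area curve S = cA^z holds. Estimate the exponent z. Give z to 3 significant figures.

0.229

Taking logs: ln S = ln c + z ln A, so z = (ln S₂ − ln S₁)/(ln A₂ − ln A₁).
z = ln(87/37) / ln(4202000/101000) = ln(2.351) / ln(41.6) = 0.8550 / 3.7282 = 0.2293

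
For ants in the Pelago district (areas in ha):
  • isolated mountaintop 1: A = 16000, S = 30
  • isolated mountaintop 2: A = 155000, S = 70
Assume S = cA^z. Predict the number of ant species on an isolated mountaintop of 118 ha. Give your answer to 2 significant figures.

4.8

z = ln(70/30) / ln(155000/16000) = 0.8473 / 2.2708 = 0.3731
c = 30 / 16000^0.3731 = 30 / 37.04 = 0.81
S₃ = 0.81 × 118^0.3731 = 0.81 × 5.93 ≈ 4.803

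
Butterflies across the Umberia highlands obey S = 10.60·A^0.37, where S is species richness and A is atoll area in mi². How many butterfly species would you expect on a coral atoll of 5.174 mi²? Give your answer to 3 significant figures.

19.5

S = 10.6 × 5.174^0.37
ln S = ln 10.6 + 0.37 × ln 5.174 = 2.3609 + 0.37 × 1.6436 = 2.9690
S = e^2.9690 ≈ 19.47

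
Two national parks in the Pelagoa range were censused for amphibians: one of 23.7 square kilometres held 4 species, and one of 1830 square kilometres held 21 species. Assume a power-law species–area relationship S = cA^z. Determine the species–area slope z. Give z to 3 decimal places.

Taking logs: ln S = ln c + z ln A, so z = (ln S₂ − ln S₁)/(ln A₂ − ln A₁).
z = ln(21/4) / ln(1830/23.7) = ln(5.25) / ln(77.22) = 1.6582 / 4.3466 = 0.3815

0.382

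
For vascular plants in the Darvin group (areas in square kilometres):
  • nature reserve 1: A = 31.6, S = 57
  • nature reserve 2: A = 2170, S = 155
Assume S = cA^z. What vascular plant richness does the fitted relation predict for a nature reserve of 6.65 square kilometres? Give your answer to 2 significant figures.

39

z = ln(155/57) / ln(2170/31.6) = 1.0004 / 4.2293 = 0.2365
c = 57 / 31.6^0.2365 = 57 / 2.263 = 25.19
S₃ = 25.19 × 6.65^0.2365 = 25.19 × 1.565 ≈ 39.43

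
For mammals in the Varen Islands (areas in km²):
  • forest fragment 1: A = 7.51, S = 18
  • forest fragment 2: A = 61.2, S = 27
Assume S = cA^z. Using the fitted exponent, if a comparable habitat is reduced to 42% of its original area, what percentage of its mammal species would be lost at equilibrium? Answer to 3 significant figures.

15.4%

z = ln(27/18) / ln(61.2/7.51) = 0.4055 / 2.0979 = 0.1933
S_new/S_old = (A_new/A_old)^z = 0.42^0.1933 = exp(0.1933 × -0.8675) = 0.8456
Fraction lost = 1 − 0.8456 = 0.1544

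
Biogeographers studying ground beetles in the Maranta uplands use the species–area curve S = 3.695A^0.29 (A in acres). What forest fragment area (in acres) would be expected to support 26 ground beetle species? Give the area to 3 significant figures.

835 acres

26 = 3.695 × A^0.29  ⇒  A^0.29 = 26/3.695 = 7.037
ln A = ln(7.037) / 0.29 = 1.9511 / 0.29 = 6.7280
A = e^6.7280 ≈ 835.5 acres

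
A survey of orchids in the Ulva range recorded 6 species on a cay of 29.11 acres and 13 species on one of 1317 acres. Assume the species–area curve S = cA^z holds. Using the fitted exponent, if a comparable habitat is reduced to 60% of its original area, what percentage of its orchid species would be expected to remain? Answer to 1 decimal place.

90.2%

z = ln(13/6) / ln(1317/29.11) = 0.7732 / 3.8120 = 0.2028
S_new/S_old = (A_new/A_old)^z = 0.6^0.2028 = exp(0.2028 × -0.5108) = 0.9016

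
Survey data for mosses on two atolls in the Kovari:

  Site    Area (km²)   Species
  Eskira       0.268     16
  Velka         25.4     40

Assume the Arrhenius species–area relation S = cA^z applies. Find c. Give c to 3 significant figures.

20.9

z = ln(S₂/S₁) / ln(A₂/A₁) = ln(40/16) / ln(25.4/0.268) = 0.9163 / 4.5515 = 0.2013
c = S₁ / A₁^z = 16 / 0.268^0.2013 = 16 / 0.7671 = 20.86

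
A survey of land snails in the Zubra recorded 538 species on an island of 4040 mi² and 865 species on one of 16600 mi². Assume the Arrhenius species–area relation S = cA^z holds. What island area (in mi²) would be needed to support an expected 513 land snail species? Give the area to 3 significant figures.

z = ln(865/538) / ln(16600/4040) = 0.4749 / 1.4132 = 0.3360
c = 538 / 4040^0.3360 = 538 / 16.29 = 33.03
A = (513/33.03)^(1/0.3360) ⇒ ln A = ln(15.53)/0.3360 = 8.1624
A = e^8.1624 ≈ 3507 mi²

3510 mi²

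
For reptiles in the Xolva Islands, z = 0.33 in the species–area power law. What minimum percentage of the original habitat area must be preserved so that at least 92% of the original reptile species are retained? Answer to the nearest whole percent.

78%

Need (A_new/A_old)^0.33 = 0.92, so A_new/A_old = 0.92^(1/0.33) = 0.92^3.03
ln(A_new/A_old) = ln 0.92 / 0.33 = -0.0834 / 0.33 = -0.2527
A_new/A_old = e^-0.2527 ≈ 0.7767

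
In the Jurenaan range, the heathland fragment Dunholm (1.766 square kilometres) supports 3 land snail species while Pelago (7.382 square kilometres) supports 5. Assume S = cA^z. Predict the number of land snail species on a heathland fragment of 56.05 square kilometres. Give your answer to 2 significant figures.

10

z = ln(5/3) / ln(7.382/1.766) = 0.5108 / 1.4303 = 0.3571
c = 3 / 1.766^0.3571 = 3 / 1.225 = 2.449
S₃ = 2.449 × 56.05^0.3571 = 2.449 × 4.212 ≈ 10.31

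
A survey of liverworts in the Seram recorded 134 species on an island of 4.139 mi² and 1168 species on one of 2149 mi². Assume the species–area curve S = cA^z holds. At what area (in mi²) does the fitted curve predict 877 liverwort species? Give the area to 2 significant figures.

940 mi²

z = ln(1168/134) / ln(2149/4.139) = 2.1652 / 6.2523 = 0.3463
c = 134 / 4.139^0.3463 = 134 / 1.635 = 81.94
A = (877/81.94)^(1/0.3463) ⇒ ln A = ln(10.7)/0.3463 = 6.8453
A = e^6.8453 ≈ 939.5 mi²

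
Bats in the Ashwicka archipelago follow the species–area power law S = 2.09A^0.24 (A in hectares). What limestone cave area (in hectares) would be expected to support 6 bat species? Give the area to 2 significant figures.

81 hectares

6 = 2.09 × A^0.24  ⇒  A^0.24 = 6/2.09 = 2.871
ln A = ln(2.871) / 0.24 = 1.0546 / 0.24 = 4.3941
A = e^4.3941 ≈ 80.98 hectares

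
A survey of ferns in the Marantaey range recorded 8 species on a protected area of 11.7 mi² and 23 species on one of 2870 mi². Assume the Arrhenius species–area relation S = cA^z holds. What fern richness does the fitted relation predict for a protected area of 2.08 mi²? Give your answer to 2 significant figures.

5.7

z = ln(23/8) / ln(2870/11.7) = 1.0561 / 5.5025 = 0.1919
c = 8 / 11.7^0.1919 = 8 / 1.603 = 4.99
S₃ = 4.99 × 2.08^0.1919 = 4.99 × 1.151 ≈ 5.743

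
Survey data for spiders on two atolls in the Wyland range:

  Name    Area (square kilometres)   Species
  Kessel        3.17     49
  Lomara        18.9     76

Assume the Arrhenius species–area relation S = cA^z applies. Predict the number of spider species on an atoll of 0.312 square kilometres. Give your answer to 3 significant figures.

z = ln(76/49) / ln(18.9/3.17) = 0.4389 / 1.7854 = 0.2458
c = 49 / 3.17^0.2458 = 49 / 1.328 = 36.9
S₃ = 36.9 × 0.312^0.2458 = 36.9 × 0.751 ≈ 27.71

27.7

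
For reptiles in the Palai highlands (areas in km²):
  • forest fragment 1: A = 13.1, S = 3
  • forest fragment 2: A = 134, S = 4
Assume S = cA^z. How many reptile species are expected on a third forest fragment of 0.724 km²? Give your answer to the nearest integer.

z = ln(4/3) / ln(134/13.1) = 0.2877 / 2.3252 = 0.1237
c = 3 / 13.1^0.1237 = 3 / 1.375 = 2.182
S₃ = 2.182 × 0.724^0.1237 = 2.182 × 0.9608 ≈ 2.097

2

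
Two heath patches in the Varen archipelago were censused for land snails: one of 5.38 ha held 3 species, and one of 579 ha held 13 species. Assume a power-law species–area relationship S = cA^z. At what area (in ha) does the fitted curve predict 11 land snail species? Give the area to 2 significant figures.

340 ha

z = ln(13/3) / ln(579/5.38) = 1.4663 / 4.6786 = 0.3134
c = 3 / 5.38^0.3134 = 3 / 1.694 = 1.77
A = (11/1.77)^(1/0.3134) ⇒ ln A = ln(6.213)/0.3134 = 5.8283
A = e^5.8283 ≈ 339.8 ha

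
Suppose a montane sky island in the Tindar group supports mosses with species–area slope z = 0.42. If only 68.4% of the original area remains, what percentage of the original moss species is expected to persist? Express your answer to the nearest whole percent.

85%

S_new/S_old = (A_new/A_old)^z = 0.684^0.42
= exp(0.42 × ln 0.684) = exp(0.42 × -0.3798) = exp(-0.1595) ≈ 0.8526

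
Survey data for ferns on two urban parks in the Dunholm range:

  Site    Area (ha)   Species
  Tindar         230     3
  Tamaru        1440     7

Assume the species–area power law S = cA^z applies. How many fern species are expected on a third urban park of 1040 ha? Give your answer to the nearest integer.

z = ln(7/3) / ln(1440/230) = 0.8473 / 1.8343 = 0.4619
c = 3 / 230^0.4619 = 3 / 12.33 = 0.2433
S₃ = 0.2433 × 1040^0.4619 = 0.2433 × 24.75 ≈ 6.023

6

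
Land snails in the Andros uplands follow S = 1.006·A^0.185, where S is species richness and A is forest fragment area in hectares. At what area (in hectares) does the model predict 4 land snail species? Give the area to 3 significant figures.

4 = 1.006 × A^0.185  ⇒  A^0.185 = 4/1.006 = 3.976
ln A = ln(3.976) / 0.185 = 1.3803 / 0.185 = 7.4611
A = e^7.4611 ≈ 1739 hectares

1740 hectares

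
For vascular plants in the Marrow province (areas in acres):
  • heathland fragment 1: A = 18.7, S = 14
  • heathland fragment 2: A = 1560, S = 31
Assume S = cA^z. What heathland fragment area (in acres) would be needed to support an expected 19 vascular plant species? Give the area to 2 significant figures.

100 acres

z = ln(31/14) / ln(1560/18.7) = 0.7949 / 4.4239 = 0.1797
c = 14 / 18.7^0.1797 = 14 / 1.693 = 8.272
A = (19/8.272)^(1/0.1797) ⇒ ln A = ln(2.297)/0.1797 = 4.6280
A = e^4.6280 ≈ 102.3 acres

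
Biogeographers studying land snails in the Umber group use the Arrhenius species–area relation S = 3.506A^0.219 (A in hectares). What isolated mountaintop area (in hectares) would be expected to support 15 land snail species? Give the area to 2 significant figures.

15 = 3.506 × A^0.219  ⇒  A^0.219 = 15/3.506 = 4.278
ln A = ln(4.278) / 0.219 = 1.4536 / 0.219 = 6.6373
A = e^6.6373 ≈ 763.1 hectares

760 hectares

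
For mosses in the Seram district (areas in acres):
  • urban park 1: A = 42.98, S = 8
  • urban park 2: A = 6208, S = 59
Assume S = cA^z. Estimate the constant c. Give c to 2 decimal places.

1.77

z = ln(S₂/S₁) / ln(A₂/A₁) = ln(59/8) / ln(6208/42.98) = 1.9981 / 4.9729 = 0.4018
c = S₁ / A₁^z = 8 / 42.98^0.4018 = 8 / 4.532 = 1.765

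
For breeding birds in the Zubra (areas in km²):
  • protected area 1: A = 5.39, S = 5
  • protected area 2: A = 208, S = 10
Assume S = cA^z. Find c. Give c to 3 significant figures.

z = ln(S₂/S₁) / ln(A₂/A₁) = ln(10/5) / ln(208/5.39) = 0.6931 / 3.6530 = 0.1897
c = S₁ / A₁^z = 5 / 5.39^0.1897 = 5 / 1.377 = 3.632

3.63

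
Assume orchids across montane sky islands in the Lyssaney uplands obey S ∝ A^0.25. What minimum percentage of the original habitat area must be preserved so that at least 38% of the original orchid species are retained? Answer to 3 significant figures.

Need (A_new/A_old)^0.25 = 0.38, so A_new/A_old = 0.38^(1/0.25) = 0.38^4
ln(A_new/A_old) = ln 0.38 / 0.25 = -0.9676 / 0.25 = -3.8703
A_new/A_old = e^-3.8703 ≈ 0.02085

2.09%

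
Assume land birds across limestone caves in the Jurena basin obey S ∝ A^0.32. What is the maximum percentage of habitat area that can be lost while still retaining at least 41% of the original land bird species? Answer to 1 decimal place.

Need (A_new/A_old)^0.32 = 0.41, so A_new/A_old = 0.41^(1/0.32) = 0.41^3.125
ln(A_new/A_old) = ln 0.41 / 0.32 = -0.8916 / 0.32 = -2.7862
A_new/A_old = e^-2.7862 ≈ 0.06165
Fraction that can be lost = 1 − 0.06165 = 0.9383

93.8%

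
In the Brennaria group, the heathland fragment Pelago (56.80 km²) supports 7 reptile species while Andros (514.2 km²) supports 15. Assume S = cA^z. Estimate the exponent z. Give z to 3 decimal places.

Taking logs: ln S = ln c + z ln A, so z = (ln S₂ − ln S₁)/(ln A₂ − ln A₁).
z = ln(15/7) / ln(514.2/56.8) = ln(2.143) / ln(9.053) = 0.7621 / 2.2031 = 0.3459

0.346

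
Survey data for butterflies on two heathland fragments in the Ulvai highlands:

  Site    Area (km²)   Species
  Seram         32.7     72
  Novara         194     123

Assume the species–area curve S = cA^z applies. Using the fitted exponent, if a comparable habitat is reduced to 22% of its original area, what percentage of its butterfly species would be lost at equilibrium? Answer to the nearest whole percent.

37%

z = ln(123/72) / ln(194/32.7) = 0.5355 / 1.7805 = 0.3008
S_new/S_old = (A_new/A_old)^z = 0.22^0.3008 = exp(0.3008 × -1.5141) = 0.6342
Fraction lost = 1 − 0.6342 = 0.3658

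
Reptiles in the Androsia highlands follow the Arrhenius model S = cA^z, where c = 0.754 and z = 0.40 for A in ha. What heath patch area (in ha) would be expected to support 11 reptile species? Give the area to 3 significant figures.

11 = 0.754 × A^0.4  ⇒  A^0.4 = 11/0.754 = 14.59
ln A = ln(14.59) / 0.4 = 2.6803 / 0.4 = 6.7006
A = e^6.7006 ≈ 812.9 ha

813 ha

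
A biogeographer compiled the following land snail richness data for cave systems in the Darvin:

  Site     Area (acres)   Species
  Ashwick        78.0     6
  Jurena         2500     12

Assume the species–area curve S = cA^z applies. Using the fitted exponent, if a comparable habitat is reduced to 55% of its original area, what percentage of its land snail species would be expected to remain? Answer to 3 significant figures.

88.7%

z = ln(12/6) / ln(2500/78) = 0.6931 / 3.4673 = 0.1999
S_new/S_old = (A_new/A_old)^z = 0.55^0.1999 = exp(0.1999 × -0.5978) = 0.8874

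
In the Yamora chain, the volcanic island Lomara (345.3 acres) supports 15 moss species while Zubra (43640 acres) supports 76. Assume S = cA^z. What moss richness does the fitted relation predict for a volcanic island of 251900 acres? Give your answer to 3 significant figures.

z = ln(76/15) / ln(43640/345.3) = 1.6227 / 4.8393 = 0.3353
c = 15 / 345.3^0.3353 = 15 / 7.097 = 2.113
S₃ = 2.113 × 251900^0.3353 = 2.113 × 64.73 ≈ 136.8

137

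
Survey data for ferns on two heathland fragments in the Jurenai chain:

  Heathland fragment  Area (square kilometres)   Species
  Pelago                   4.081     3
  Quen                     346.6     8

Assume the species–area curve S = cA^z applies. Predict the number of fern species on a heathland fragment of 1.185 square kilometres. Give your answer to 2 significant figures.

2.3

z = ln(8/3) / ln(346.6/4.081) = 0.9808 / 4.4418 = 0.2208
c = 3 / 4.081^0.2208 = 3 / 1.364 = 2.199
S₃ = 2.199 × 1.185^0.2208 = 2.199 × 1.038 ≈ 2.283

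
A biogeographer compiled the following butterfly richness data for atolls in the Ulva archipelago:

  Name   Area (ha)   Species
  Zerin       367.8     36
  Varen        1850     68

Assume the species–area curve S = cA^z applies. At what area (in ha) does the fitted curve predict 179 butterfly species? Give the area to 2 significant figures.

z = ln(68/36) / ln(1850/367.8) = 0.6360 / 1.6154 = 0.3937
c = 36 / 367.8^0.3937 = 36 / 10.24 = 3.517
A = (179/3.517)^(1/0.3937) ⇒ ln A = ln(50.89)/0.3937 = 9.9813
A = e^9.9813 ≈ 21619 ha

22000 ha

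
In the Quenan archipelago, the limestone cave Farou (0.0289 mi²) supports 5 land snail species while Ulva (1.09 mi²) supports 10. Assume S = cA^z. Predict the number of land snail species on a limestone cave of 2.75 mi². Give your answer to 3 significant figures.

z = ln(10/5) / ln(1.09/0.0289) = 0.6931 / 3.6301 = 0.1909
c = 5 / 0.0289^0.1909 = 5 / 0.5083 = 9.837
S₃ = 9.837 × 2.75^0.1909 = 9.837 × 1.213 ≈ 11.93

11.9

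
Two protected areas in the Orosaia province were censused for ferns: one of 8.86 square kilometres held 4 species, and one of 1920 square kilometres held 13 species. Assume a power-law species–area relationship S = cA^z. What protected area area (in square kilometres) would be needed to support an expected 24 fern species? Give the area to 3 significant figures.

z = ln(13/4) / ln(1920/8.86) = 1.1787 / 5.3785 = 0.2191
c = 4 / 8.86^0.2191 = 4 / 1.613 = 2.48
A = (24/2.48)^(1/0.2191) ⇒ ln A = ln(9.678)/0.2191 = 10.3578
A = e^10.3578 ≈ 31503 square kilometres

31500 square kilometres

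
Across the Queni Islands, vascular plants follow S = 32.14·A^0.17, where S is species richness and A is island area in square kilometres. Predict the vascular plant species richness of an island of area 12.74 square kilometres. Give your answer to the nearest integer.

50

S = 32.14 × 12.74^0.17 = 32.14 × 1.541 ≈ 49.54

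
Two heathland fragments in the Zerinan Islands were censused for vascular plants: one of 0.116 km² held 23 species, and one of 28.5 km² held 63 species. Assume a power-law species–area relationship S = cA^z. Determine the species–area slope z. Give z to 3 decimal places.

0.183

Taking logs: ln S = ln c + z ln A, so z = (ln S₂ − ln S₁)/(ln A₂ − ln A₁).
z = ln(63/23) / ln(28.5/0.116) = ln(2.739) / ln(245.7) = 1.0076 / 5.5041 = 0.1831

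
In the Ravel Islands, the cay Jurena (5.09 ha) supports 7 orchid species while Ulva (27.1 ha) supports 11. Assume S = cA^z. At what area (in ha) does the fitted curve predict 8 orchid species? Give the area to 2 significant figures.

8.3 ha

z = ln(11/7) / ln(27.1/5.09) = 0.4520 / 1.6723 = 0.2703
c = 7 / 5.09^0.2703 = 7 / 1.552 = 4.509
A = (8/4.509)^(1/0.2703) ⇒ ln A = ln(1.774)/0.2703 = 2.1213
A = e^2.1213 ≈ 8.342 ha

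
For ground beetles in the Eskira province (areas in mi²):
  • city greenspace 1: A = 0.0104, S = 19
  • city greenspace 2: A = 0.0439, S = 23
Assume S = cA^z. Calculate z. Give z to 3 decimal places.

0.133

Taking logs: ln S = ln c + z ln A, so z = (ln S₂ − ln S₁)/(ln A₂ − ln A₁).
z = ln(23/19) / ln(0.0439/0.0104) = ln(1.211) / ln(4.221) = 0.1911 / 1.4401 = 0.1327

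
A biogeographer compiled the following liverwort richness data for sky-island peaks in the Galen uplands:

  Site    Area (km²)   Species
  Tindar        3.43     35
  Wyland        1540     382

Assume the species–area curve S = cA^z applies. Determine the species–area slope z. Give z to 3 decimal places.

Taking logs: ln S = ln c + z ln A, so z = (ln S₂ − ln S₁)/(ln A₂ − ln A₁).
z = ln(382/35) / ln(1540/3.43) = ln(10.91) / ln(449) = 2.3901 / 6.1070 = 0.3914

0.391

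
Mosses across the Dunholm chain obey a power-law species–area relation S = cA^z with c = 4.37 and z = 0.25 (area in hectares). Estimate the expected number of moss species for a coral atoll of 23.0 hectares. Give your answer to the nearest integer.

10

S = 4.37 × 23^0.25 = 4.37 × 2.19 ≈ 9.57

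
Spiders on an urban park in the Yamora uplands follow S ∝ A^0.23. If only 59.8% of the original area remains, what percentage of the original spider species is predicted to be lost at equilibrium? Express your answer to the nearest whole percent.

S_new/S_old = (A_new/A_old)^z = 0.598^0.23
= exp(0.23 × ln 0.598) = exp(0.23 × -0.5142) = exp(-0.1183) ≈ 0.8885
Fraction lost = 1 − 0.8885 = 0.1115

11%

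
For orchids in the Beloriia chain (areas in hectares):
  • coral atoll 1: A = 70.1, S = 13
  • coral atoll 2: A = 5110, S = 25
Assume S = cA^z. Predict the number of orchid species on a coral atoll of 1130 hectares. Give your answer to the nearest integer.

20

z = ln(25/13) / ln(5110/70.1) = 0.6539 / 4.2890 = 0.1525
c = 13 / 70.1^0.1525 = 13 / 1.912 = 6.8
S₃ = 6.8 × 1130^0.1525 = 6.8 × 2.921 ≈ 19.86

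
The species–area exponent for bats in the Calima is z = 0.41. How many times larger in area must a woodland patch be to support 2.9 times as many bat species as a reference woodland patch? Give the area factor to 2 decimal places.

(A₂/A₁)^0.41 = 2.9, so A₂/A₁ = 2.9^(1/0.41) = 2.9^2.439
ln(A₂/A₁) = ln 2.9 / 0.41 = 1.0647 / 0.41 = 2.5969
A₂/A₁ = e^2.5969 ≈ 13.42

13.42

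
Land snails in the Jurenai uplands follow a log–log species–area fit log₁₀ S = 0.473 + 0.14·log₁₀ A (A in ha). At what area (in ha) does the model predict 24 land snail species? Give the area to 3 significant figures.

24 = 2.972 × A^0.14  ⇒  A^0.14 = 24/2.972 = 8.076
ln A = ln(8.076) / 0.14 = 2.0889 / 0.14 = 14.9209
A = e^14.9209 ≈ 3020510 ha

3020000 ha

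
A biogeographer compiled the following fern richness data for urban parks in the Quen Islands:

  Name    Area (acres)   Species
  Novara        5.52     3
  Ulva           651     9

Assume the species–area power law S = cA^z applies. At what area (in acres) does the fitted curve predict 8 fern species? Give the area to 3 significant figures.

390 acres

z = ln(9/3) / ln(651/5.52) = 1.0986 / 4.7701 = 0.2303
c = 3 / 5.52^0.2303 = 3 / 1.482 = 2.024
A = (8/2.024)^(1/0.2303) ⇒ ln A = ln(3.952)/0.2303 = 5.9671
A = e^5.9671 ≈ 390.4 acres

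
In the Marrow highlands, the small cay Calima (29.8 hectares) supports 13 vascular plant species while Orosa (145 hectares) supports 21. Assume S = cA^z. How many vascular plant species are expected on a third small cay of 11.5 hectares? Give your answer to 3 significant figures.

9.74

z = ln(21/13) / ln(145/29.8) = 0.4796 / 1.5822 = 0.3031
c = 13 / 29.8^0.3031 = 13 / 2.798 = 4.646
S₃ = 4.646 × 11.5^0.3031 = 4.646 × 2.097 ≈ 9.741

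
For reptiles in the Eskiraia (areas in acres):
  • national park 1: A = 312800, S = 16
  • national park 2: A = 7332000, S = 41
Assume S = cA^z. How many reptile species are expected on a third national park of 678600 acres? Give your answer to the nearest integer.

z = ln(41/16) / ln(7332000/312800) = 0.9410 / 3.1544 = 0.2983
c = 16 / 312800^0.2983 = 16 / 43.58 = 0.3672
S₃ = 0.3672 × 678600^0.2983 = 0.3672 × 54.9 ≈ 20.16

20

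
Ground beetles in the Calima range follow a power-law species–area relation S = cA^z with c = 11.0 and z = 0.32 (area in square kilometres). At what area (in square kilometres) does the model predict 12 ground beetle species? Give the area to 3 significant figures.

12 = 11 × A^0.32  ⇒  A^0.32 = 12/11 = 1.091
ln A = ln(1.091) / 0.32 = 0.0870 / 0.32 = 0.2719
A = e^0.2719 ≈ 1.312 square kilometres

1.31 square kilometres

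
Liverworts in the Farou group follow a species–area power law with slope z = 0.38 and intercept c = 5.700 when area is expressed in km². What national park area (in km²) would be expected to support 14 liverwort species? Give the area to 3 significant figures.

10.6 km²

14 = 5.7 × A^0.38  ⇒  A^0.38 = 14/5.7 = 2.456
ln A = ln(2.456) / 0.38 = 0.8986 / 0.38 = 2.3647
A = e^2.3647 ≈ 10.64 km²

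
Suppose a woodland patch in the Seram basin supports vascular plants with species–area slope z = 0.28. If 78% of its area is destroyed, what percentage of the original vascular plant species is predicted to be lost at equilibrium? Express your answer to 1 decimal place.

S_new/S_old = (A_new/A_old)^z = 0.22^0.28
= exp(0.28 × ln 0.22) = exp(0.28 × -1.5141) = exp(-0.4240) ≈ 0.6545
Fraction lost = 1 − 0.6545 = 0.3455

34.6%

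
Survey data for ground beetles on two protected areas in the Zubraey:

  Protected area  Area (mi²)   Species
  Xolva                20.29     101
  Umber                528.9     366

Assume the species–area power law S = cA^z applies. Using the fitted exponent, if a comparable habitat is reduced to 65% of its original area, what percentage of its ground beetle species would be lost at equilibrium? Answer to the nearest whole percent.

16%

z = ln(366/101) / ln(528.9/20.29) = 1.2875 / 3.2607 = 0.3949
S_new/S_old = (A_new/A_old)^z = 0.65^0.3949 = exp(0.3949 × -0.4308) = 0.8436
Fraction lost = 1 − 0.8436 = 0.1564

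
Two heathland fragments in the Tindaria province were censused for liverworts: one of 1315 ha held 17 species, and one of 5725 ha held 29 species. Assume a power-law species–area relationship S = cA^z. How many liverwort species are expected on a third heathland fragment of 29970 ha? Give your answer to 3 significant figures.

52.9

z = ln(29/17) / ln(5725/1315) = 0.5341 / 1.4710 = 0.3631
c = 17 / 1315^0.3631 = 17 / 13.56 = 1.253
S₃ = 1.253 × 29970^0.3631 = 1.253 × 42.21 ≈ 52.9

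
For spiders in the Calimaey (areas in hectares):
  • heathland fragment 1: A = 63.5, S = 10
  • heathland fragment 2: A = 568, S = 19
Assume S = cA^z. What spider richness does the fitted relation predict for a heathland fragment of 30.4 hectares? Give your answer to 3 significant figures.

z = ln(19/10) / ln(568/63.5) = 0.6419 / 2.1911 = 0.2929
c = 10 / 63.5^0.2929 = 10 / 3.374 = 2.964
S₃ = 2.964 × 30.4^0.2929 = 2.964 × 2.719 ≈ 8.059

8.06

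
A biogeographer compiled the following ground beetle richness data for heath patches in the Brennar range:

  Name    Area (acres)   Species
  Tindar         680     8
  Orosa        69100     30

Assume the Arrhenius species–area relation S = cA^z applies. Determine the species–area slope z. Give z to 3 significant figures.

Taking logs: ln S = ln c + z ln A, so z = (ln S₂ − ln S₁)/(ln A₂ − ln A₁).
z = ln(30/8) / ln(69100/680) = ln(3.75) / ln(101.6) = 1.3218 / 4.6212 = 0.2860

0.286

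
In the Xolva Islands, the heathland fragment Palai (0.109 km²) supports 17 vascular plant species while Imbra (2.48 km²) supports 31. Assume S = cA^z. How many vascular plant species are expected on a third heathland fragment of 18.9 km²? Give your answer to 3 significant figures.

45.8

z = ln(31/17) / ln(2.48/0.109) = 0.6008 / 3.1247 = 0.1923
c = 17 / 0.109^0.1923 = 17 / 0.653 = 26.03
S₃ = 26.03 × 18.9^0.1923 = 26.03 × 1.76 ≈ 45.81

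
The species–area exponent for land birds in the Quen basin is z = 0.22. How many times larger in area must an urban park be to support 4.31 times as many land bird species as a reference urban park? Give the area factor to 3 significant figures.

(A₂/A₁)^0.22 = 4.31, so A₂/A₁ = 4.31^(1/0.22) = 4.31^4.545
ln(A₂/A₁) = ln 4.31 / 0.22 = 1.4609 / 0.22 = 6.6406
A₂/A₁ = e^6.6406 ≈ 765.6

766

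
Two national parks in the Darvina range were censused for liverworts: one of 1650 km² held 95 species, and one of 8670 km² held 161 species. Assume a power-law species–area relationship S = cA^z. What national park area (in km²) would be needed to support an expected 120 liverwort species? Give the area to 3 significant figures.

3440 km²

z = ln(161/95) / ln(8670/1650) = 0.5275 / 1.6591 = 0.3180
c = 95 / 1650^0.3180 = 95 / 10.54 = 9.009
A = (120/9.009)^(1/0.3180) ⇒ ln A = ln(13.32)/0.3180 = 8.1433
A = e^8.1433 ≈ 3440 km²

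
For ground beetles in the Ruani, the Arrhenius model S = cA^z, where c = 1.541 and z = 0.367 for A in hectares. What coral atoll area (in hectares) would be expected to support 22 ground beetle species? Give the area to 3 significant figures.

22 = 1.541 × A^0.367  ⇒  A^0.367 = 22/1.541 = 14.28
ln A = ln(14.28) / 0.367 = 2.6586 / 0.367 = 7.2442
A = e^7.2442 ≈ 1400 hectares

1400 hectares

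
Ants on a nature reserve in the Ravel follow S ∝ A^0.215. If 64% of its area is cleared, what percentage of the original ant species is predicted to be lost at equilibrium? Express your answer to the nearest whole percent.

20%

S_new/S_old = (A_new/A_old)^z = 0.36^0.215
= exp(0.215 × ln 0.36) = exp(0.215 × -1.0217) = exp(-0.2197) ≈ 0.8028
Fraction lost = 1 − 0.8028 = 0.1972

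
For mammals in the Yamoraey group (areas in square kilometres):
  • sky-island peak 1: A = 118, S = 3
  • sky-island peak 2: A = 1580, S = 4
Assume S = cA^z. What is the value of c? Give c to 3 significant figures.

z = ln(S₂/S₁) / ln(A₂/A₁) = ln(4/3) / ln(1580/118) = 0.2877 / 2.5945 = 0.1109
c = S₁ / A₁^z = 3 / 118^0.1109 = 3 / 1.697 = 1.768

1.77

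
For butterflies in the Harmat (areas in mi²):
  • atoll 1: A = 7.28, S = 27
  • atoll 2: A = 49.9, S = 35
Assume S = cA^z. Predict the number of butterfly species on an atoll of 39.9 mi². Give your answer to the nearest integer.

34

z = ln(35/27) / ln(49.9/7.28) = 0.2595 / 1.9249 = 0.1348
c = 27 / 7.28^0.1348 = 27 / 1.307 = 20.66
S₃ = 20.66 × 39.9^0.1348 = 20.66 × 1.644 ≈ 33.96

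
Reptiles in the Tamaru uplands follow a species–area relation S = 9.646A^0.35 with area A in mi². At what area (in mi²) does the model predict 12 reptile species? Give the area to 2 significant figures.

1.9 mi²

12 = 9.646 × A^0.35  ⇒  A^0.35 = 12/9.646 = 1.244
ln A = ln(1.244) / 0.35 = 0.2184 / 0.35 = 0.6239
A = e^0.6239 ≈ 1.866 mi²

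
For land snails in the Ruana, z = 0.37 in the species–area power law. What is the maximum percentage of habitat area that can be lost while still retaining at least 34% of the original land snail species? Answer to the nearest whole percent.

95%

Need (A_new/A_old)^0.37 = 0.34, so A_new/A_old = 0.34^(1/0.37) = 0.34^2.703
ln(A_new/A_old) = ln 0.34 / 0.37 = -1.0788 / 0.37 = -2.9157
A_new/A_old = e^-2.9157 ≈ 0.05417
Fraction that can be lost = 1 − 0.05417 = 0.9458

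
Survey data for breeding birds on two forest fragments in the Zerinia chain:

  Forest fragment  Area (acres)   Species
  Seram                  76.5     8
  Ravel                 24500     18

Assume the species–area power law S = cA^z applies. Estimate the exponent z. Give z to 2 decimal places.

0.14

Taking logs: ln S = ln c + z ln A, so z = (ln S₂ − ln S₁)/(ln A₂ − ln A₁).
z = ln(18/8) / ln(24500/76.5) = ln(2.25) / ln(320.3) = 0.8109 / 5.7691 = 0.1406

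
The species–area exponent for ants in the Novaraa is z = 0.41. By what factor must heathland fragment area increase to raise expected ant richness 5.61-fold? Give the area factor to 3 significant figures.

(A₂/A₁)^0.41 = 5.61, so A₂/A₁ = 5.61^(1/0.41) = 5.61^2.439
ln(A₂/A₁) = ln 5.61 / 0.41 = 1.7246 / 0.41 = 4.2062
A₂/A₁ = e^4.2062 ≈ 67.1

67.1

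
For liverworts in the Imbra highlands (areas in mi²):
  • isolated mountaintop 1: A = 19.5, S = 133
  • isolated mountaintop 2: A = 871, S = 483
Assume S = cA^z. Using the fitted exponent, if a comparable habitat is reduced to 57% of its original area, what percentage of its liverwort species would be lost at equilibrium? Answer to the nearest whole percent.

17%

z = ln(483/133) / ln(871/19.5) = 1.2897 / 3.7992 = 0.3395
S_new/S_old = (A_new/A_old)^z = 0.57^0.3395 = exp(0.3395 × -0.5621) = 0.8263
Fraction lost = 1 − 0.8263 = 0.1737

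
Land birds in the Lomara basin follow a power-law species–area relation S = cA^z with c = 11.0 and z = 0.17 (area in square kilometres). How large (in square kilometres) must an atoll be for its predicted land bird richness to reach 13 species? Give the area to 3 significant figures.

2.67 square kilometres

13 = 11 × A^0.17  ⇒  A^0.17 = 13/11 = 1.182
ln A = ln(1.182) / 0.17 = 0.1671 / 0.17 = 0.9827
A = e^0.9827 ≈ 2.672 square kilometres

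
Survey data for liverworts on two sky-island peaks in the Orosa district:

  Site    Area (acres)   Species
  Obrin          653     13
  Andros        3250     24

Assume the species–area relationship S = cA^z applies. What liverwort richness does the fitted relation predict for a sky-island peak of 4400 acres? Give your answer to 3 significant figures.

z = ln(24/13) / ln(3250/653) = 0.6131 / 1.6048 = 0.3820
c = 13 / 653^0.3820 = 13 / 11.9 = 1.093
S₃ = 1.093 × 4400^0.3820 = 1.093 × 24.66 ≈ 26.94

26.9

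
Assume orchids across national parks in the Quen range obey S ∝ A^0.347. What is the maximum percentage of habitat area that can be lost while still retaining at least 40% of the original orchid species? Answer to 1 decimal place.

92.9%

Need (A_new/A_old)^0.347 = 0.4, so A_new/A_old = 0.4^(1/0.347) = 0.4^2.882
ln(A_new/A_old) = ln 0.4 / 0.347 = -0.9163 / 0.347 = -2.6406
A_new/A_old = e^-2.6406 ≈ 0.07132
Fraction that can be lost = 1 − 0.07132 = 0.9287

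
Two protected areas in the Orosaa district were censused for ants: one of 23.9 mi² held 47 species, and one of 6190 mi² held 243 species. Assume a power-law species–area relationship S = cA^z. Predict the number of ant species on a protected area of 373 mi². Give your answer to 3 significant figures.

z = ln(243/47) / ln(6190/23.9) = 1.6429 / 5.5568 = 0.2957
c = 47 / 23.9^0.2957 = 47 / 2.556 = 18.39
S₃ = 18.39 × 373^0.2957 = 18.39 × 5.759 ≈ 105.9

106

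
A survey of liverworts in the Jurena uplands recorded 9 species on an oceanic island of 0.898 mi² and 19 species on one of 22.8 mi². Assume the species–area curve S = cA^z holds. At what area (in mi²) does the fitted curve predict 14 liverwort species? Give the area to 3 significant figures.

z = ln(19/9) / ln(22.8/0.898) = 0.7472 / 3.2343 = 0.2310
c = 9 / 0.898^0.2310 = 9 / 0.9755 = 9.226
A = (14/9.226)^(1/0.2310) ⇒ ln A = ln(1.517)/0.2310 = 1.8049
A = e^1.8049 ≈ 6.079 mi²

6.08 mi²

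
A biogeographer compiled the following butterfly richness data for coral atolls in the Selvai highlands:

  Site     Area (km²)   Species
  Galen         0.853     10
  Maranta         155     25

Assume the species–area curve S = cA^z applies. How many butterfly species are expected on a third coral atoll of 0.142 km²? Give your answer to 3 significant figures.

7.29

z = ln(25/10) / ln(155/0.853) = 0.9163 / 5.2024 = 0.1761
c = 10 / 0.853^0.1761 = 10 / 0.9724 = 10.28
S₃ = 10.28 × 0.142^0.1761 = 10.28 × 0.7091 ≈ 7.292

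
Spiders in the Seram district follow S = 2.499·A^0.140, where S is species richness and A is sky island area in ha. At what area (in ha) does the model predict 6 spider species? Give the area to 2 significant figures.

6 = 2.499 × A^0.14  ⇒  A^0.14 = 6/2.499 = 2.401
ln A = ln(2.401) / 0.14 = 0.8759 / 0.14 = 6.2562
A = e^6.2562 ≈ 521.2 ha

520 ha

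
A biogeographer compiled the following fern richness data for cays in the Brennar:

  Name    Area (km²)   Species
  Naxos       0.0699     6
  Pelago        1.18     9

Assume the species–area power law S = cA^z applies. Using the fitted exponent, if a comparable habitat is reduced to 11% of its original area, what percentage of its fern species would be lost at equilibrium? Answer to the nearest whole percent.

z = ln(9/6) / ln(1.18/0.0699) = 0.4055 / 2.8262 = 0.1435
S_new/S_old = (A_new/A_old)^z = 0.11^0.1435 = exp(0.1435 × -2.2073) = 0.7286
Fraction lost = 1 − 0.7286 = 0.2714

27%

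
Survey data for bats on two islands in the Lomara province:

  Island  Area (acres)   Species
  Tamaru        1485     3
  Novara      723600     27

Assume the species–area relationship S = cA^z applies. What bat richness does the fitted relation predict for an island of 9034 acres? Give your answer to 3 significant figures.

z = ln(27/3) / ln(723600/1485) = 2.1972 / 6.1888 = 0.3550
c = 3 / 1485^0.3550 = 3 / 13.37 = 0.2244
S₃ = 0.2244 × 9034^0.3550 = 0.2244 × 25.38 ≈ 5.695

5.70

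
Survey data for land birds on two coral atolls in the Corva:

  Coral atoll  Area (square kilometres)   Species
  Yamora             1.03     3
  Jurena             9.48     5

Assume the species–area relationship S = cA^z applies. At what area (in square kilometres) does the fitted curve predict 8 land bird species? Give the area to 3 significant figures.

73.1 square kilometres

z = ln(5/3) / ln(9.48/1.03) = 0.5108 / 2.2196 = 0.2301
c = 3 / 1.03^0.2301 = 3 / 1.007 = 2.98
A = (8/2.98)^(1/0.2301) ⇒ ln A = ln(2.685)/0.2301 = 4.2914
A = e^4.2914 ≈ 73.07 square kilometres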